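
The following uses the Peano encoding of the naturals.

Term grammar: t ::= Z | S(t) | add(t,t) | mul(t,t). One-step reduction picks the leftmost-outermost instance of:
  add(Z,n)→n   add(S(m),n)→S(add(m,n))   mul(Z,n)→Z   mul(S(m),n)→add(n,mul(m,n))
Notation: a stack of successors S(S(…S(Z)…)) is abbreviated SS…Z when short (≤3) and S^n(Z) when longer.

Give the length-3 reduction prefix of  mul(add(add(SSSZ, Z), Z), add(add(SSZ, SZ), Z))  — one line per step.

  start: mul(add(add(SSSZ, Z), Z), add(add(SSZ, SZ), Z))
  step 1: mul(add(S(add(SSZ, Z)), Z), add(add(SSZ, SZ), Z))
  step 2: mul(S(add(add(SSZ, Z), Z)), add(add(SSZ, SZ), Z))
  step 3: add(add(add(SSZ, SZ), Z), mul(add(add(SSZ, Z), Z), add(add(SSZ, SZ), Z)))

Answer: after 3 steps: add(add(add(SSZ, SZ), Z), mul(add(add(SSZ, Z), Z), add(add(SSZ, SZ), Z)))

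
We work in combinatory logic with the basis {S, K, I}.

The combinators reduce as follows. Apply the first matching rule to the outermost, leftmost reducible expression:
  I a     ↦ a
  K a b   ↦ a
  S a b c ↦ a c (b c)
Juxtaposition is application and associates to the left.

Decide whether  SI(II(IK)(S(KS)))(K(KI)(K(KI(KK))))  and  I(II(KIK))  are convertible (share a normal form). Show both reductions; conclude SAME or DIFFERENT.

Term A:
  start: SI(II(IK)(S(KS)))(K(KI)(K(KI(KK))))
  step 1: I(K(KI)(K(KI(KK))))(II(IK)(S(KS))(K(KI)(K(KI(KK)))))
  step 2: K(KI)(K(KI(KK)))(II(IK)(S(KS))(K(KI)(K(KI(KK)))))
  step 3: KI(II(IK)(S(KS))(K(KI)(K(KI(KK)))))
  step 4: I

Term B:
  start: I(II(KIK))
  step 1: II(KIK)
  step 2: I(KIK)
  step 3: KIK
  step 4: I

Answer: SAME — A ⇓ I, B ⇓ I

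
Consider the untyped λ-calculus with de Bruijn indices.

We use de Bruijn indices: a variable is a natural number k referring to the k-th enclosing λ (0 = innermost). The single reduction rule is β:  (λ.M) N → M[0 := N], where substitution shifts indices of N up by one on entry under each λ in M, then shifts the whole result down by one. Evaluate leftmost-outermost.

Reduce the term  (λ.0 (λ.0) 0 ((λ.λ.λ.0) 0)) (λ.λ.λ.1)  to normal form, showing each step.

Answer: normal form = λ.λ.λ.1  (in 4 steps)

Derivation:
  start: (λ.0 (λ.0) 0 ((λ.λ.λ.0) 0)) (λ.λ.λ.1)
  →1  (λ.λ.λ.1) (λ.0) (λ.λ.λ.1) ((λ.λ.λ.0) (λ.λ.λ.1))
  →2  (λ.λ.1) (λ.λ.λ.1) ((λ.λ.λ.0) (λ.λ.λ.1))
  →3  (λ.λ.λ.λ.1) ((λ.λ.λ.0) (λ.λ.λ.1))
  →4  λ.λ.λ.1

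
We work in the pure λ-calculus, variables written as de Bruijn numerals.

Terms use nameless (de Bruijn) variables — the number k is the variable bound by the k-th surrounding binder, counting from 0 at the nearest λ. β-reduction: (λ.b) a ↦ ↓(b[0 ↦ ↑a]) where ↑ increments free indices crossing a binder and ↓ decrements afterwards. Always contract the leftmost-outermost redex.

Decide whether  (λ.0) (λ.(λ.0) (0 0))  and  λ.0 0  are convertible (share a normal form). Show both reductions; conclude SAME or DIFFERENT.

Answer: SAME — A ⇓ λ.0 0, B ⇓ λ.0 0

Derivation:
Term A:
  start: (λ.0) (λ.(λ.0) (0 0))
  [1] λ.(λ.0) (0 0)
  [2] λ.0 0

Term B:
  start: λ.0 0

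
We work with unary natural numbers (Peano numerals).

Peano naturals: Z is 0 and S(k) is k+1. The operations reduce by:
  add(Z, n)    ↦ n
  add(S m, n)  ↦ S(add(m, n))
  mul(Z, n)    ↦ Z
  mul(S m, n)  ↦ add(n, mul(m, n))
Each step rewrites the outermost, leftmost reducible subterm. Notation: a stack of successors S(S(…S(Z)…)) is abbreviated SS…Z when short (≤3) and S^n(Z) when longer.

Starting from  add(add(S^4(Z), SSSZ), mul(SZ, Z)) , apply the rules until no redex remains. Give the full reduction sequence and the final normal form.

Answer: normal form = S^7(Z)  (in 16 steps)

Reduction:
  start: add(add(S^4(Z), SSSZ), mul(SZ, Z))
  [1] add(S(add(SSSZ, SSSZ)), mul(SZ, Z))
  [2] S(add(add(SSSZ, SSSZ), mul(SZ, Z)))
  [3] S(add(S(add(SSZ, SSSZ)), mul(SZ, Z)))
  [4] S(S(add(add(SSZ, SSSZ), mul(SZ, Z))))
  [5] S(S(add(S(add(SZ, SSSZ)), mul(SZ, Z))))
  [6] S(S(S(add(add(SZ, SSSZ), mul(SZ, Z)))))
  [7] S(S(S(add(S(add(Z, SSSZ)), mul(SZ, Z)))))
  [8] S(S(S(S(add(add(Z, SSSZ), mul(SZ, Z))))))
  [9] S(S(S(S(add(SSSZ, mul(SZ, Z))))))
  [10] S(S(S(S(S(add(SSZ, mul(SZ, Z)))))))
  [11] S(S(S(S(S(S(add(SZ, mul(SZ, Z))))))))
  [12] S(S(S(S(S(S(S(add(Z, mul(SZ, Z)))))))))
  [13] S(S(S(S(S(S(S(mul(SZ, Z))))))))
  [14] S(S(S(S(S(S(S(add(Z, mul(Z, Z)))))))))
  [15] S(S(S(S(S(S(S(mul(Z, Z))))))))
  [16] S^7(Z)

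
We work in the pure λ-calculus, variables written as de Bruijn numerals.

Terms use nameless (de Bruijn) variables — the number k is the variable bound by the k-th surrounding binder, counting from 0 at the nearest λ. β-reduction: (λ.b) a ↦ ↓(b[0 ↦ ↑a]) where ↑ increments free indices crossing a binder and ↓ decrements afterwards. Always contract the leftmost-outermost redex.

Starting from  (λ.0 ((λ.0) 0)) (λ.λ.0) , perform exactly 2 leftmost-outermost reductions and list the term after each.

  start: (λ.0 ((λ.0) 0)) (λ.λ.0)
  [1] (λ.λ.0) ((λ.0) (λ.λ.0))
  [2] λ.0

Answer: after 2 steps: λ.0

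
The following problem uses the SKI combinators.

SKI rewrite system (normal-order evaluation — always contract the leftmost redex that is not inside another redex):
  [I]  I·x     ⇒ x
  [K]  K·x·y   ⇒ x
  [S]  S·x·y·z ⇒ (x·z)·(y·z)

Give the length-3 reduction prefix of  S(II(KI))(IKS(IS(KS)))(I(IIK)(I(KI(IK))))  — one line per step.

Answer: after 3 steps: KI(I(IIK)(I(KI(IK))))(IKS(IS(KS))(I(IIK)(I(KI(IK)))))

Reduction:
  start: S(II(KI))(IKS(IS(KS)))(I(IIK)(I(KI(IK))))
  →1  II(KI)(I(IIK)(I(KI(IK))))(IKS(IS(KS))(I(IIK)(I(KI(IK)))))
  →2  I(KI)(I(IIK)(I(KI(IK))))(IKS(IS(KS))(I(IIK)(I(KI(IK)))))
  →3  KI(I(IIK)(I(KI(IK))))(IKS(IS(KS))(I(IIK)(I(KI(IK)))))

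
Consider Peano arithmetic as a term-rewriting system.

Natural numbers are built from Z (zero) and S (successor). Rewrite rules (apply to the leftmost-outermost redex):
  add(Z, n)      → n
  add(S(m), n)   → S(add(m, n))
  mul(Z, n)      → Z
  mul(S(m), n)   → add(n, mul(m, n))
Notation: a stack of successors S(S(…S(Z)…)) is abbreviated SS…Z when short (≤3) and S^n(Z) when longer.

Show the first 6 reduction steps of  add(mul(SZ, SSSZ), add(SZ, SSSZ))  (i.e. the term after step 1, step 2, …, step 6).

  start: add(mul(SZ, SSSZ), add(SZ, SSSZ))
  step 1: add(add(SSSZ, mul(Z, SSSZ)), add(SZ, SSSZ))
  step 2: add(S(add(SSZ, mul(Z, SSSZ))), add(SZ, SSSZ))
  step 3: S(add(add(SSZ, mul(Z, SSSZ)), add(SZ, SSSZ)))
  step 4: S(add(S(add(SZ, mul(Z, SSSZ))), add(SZ, SSSZ)))
  step 5: S(S(add(add(SZ, mul(Z, SSSZ)), add(SZ, SSSZ))))
  step 6: S(S(add(S(add(Z, mul(Z, SSSZ))), add(SZ, SSSZ))))

Answer: after 6 steps: S(S(add(S(add(Z, mul(Z, SSSZ))), add(SZ, SSSZ))))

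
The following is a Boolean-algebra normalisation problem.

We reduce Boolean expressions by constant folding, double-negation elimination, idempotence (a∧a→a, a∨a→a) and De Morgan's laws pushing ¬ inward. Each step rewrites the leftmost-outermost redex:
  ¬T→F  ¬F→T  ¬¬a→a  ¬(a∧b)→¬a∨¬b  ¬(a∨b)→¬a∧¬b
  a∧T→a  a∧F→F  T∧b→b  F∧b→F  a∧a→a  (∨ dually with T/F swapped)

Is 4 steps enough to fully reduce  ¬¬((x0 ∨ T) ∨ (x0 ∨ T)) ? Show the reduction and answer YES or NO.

Answer: YES — reaches normal form T in 3 ≤ 4 steps

Working:
  start: ¬¬((x0 ∨ T) ∨ (x0 ∨ T))
  step 1: (x0 ∨ T) ∨ (x0 ∨ T)
  step 2: x0 ∨ T
  step 3: T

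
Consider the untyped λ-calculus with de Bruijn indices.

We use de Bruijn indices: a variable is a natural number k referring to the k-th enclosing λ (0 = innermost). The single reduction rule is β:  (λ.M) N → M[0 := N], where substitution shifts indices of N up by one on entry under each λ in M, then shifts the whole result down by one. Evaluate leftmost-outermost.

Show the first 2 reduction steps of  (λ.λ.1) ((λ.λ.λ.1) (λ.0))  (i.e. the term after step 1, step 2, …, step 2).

  start: (λ.λ.1) ((λ.λ.λ.1) (λ.0))
  step 1: λ.(λ.λ.λ.1) (λ.0)
  step 2: λ.λ.λ.1

Answer: after 2 steps: λ.λ.λ.1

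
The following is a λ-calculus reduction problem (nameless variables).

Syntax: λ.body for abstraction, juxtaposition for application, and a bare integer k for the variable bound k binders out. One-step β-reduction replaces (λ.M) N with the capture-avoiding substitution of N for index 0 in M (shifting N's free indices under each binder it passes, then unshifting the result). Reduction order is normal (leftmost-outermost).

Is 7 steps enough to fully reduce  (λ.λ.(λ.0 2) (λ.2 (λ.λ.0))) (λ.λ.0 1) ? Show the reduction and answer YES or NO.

Answer: YES — reaches normal form λ.λ.0 (λ.λ.0) in 4 ≤ 7 steps

Derivation:
  start: (λ.λ.(λ.0 2) (λ.2 (λ.λ.0))) (λ.λ.0 1)
  step 1: λ.(λ.0 (λ.λ.0 1)) (λ.(λ.λ.0 1) (λ.λ.0))
  step 2: λ.(λ.(λ.λ.0 1) (λ.λ.0)) (λ.λ.0 1)
  step 3: λ.(λ.λ.0 1) (λ.λ.0)
  step 4: λ.λ.0 (λ.λ.0)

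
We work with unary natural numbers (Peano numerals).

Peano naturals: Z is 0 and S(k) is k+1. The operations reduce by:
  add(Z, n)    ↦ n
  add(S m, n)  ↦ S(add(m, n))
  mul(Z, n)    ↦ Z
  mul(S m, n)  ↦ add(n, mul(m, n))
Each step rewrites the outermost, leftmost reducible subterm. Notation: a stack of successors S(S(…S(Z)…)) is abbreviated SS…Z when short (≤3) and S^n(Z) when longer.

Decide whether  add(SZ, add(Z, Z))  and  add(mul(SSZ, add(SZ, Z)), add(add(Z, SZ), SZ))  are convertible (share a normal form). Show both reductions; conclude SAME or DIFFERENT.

Term A:
  start: add(SZ, add(Z, Z))
  →1  S(add(Z, add(Z, Z)))
  →2  S(add(Z, Z))
  →3  SZ

Term B:
  start: add(mul(SSZ, add(SZ, Z)), add(add(Z, SZ), SZ))
  →1  add(add(add(SZ, Z), mul(SZ, add(SZ, Z))), add(add(Z, SZ), SZ))
  →2  add(add(S(add(Z, Z)), mul(SZ, add(SZ, Z))), add(add(Z, SZ), SZ))
  →3  add(S(add(add(Z, Z), mul(SZ, add(SZ, Z)))), add(add(Z, SZ), SZ))
  →4  S(add(add(add(Z, Z), mul(SZ, add(SZ, Z))), add(add(Z, SZ), SZ)))
  →5  S(add(add(Z, mul(SZ, add(SZ, Z))), add(add(Z, SZ), SZ)))
  →6  S(add(mul(SZ, add(SZ, Z)), add(add(Z, SZ), SZ)))
  →7  S(add(add(add(SZ, Z), mul(Z, add(SZ, Z))), add(add(Z, SZ), SZ)))
  →8  S(add(add(S(add(Z, Z)), mul(Z, add(SZ, Z))), add(add(Z, SZ), SZ)))
  →9  S(add(S(add(add(Z, Z), mul(Z, add(SZ, Z)))), add(add(Z, SZ), SZ)))
  →10  S(S(add(add(add(Z, Z), mul(Z, add(SZ, Z))), add(add(Z, SZ), SZ))))
  →11  S(S(add(add(Z, mul(Z, add(SZ, Z))), add(add(Z, SZ), SZ))))
  →12  S(S(add(mul(Z, add(SZ, Z)), add(add(Z, SZ), SZ))))
  →13  S(S(add(Z, add(add(Z, SZ), SZ))))
  →14  S(S(add(add(Z, SZ), SZ)))
  →15  S(S(add(SZ, SZ)))
  →16  S(S(S(add(Z, SZ))))
  →17  S^4(Z)

Answer: DIFFERENT — A ⇓ SZ, B ⇓ S^4(Z)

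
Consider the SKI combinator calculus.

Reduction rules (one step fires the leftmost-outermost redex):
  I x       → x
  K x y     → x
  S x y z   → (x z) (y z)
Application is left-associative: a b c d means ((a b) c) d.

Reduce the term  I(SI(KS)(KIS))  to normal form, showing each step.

  start: I(SI(KS)(KIS))
  step 1: SI(KS)(KIS)
  step 2: I(KIS)(KS(KIS))
  step 3: KIS(KS(KIS))
  step 4: I(KS(KIS))
  step 5: KS(KIS)
  step 6: S

Answer: normal form = S  (in 6 steps)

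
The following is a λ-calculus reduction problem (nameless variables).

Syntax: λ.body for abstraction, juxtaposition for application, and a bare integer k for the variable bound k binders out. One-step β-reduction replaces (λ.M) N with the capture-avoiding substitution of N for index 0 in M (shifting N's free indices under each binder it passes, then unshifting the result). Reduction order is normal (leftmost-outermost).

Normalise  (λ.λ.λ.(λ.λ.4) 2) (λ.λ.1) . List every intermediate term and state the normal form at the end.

  start: (λ.λ.λ.(λ.λ.4) 2) (λ.λ.1)
  step 1: λ.λ.(λ.λ.λ.λ.1) (λ.λ.1)
  step 2: λ.λ.λ.λ.λ.1

Answer: normal form = λ.λ.λ.λ.λ.1  (in 2 steps)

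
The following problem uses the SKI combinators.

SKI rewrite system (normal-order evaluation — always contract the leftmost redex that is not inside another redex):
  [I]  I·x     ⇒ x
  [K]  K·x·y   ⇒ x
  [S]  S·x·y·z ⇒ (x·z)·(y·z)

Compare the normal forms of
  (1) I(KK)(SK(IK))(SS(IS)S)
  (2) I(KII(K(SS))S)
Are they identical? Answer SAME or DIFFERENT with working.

Term A:
  start: I(KK)(SK(IK))(SS(IS)S)
  step 1: KK(SK(IK))(SS(IS)S)
  step 2: K(SS(IS)S)
  step 3: K(SS(ISS))
  step 4: K(SS(SS))

Term B:
  start: I(KII(K(SS))S)
  step 1: KII(K(SS))S
  step 2: I(K(SS))S
  step 3: K(SS)S
  step 4: SS

Answer: DIFFERENT — A ⇓ K(SS(SS)), B ⇓ SS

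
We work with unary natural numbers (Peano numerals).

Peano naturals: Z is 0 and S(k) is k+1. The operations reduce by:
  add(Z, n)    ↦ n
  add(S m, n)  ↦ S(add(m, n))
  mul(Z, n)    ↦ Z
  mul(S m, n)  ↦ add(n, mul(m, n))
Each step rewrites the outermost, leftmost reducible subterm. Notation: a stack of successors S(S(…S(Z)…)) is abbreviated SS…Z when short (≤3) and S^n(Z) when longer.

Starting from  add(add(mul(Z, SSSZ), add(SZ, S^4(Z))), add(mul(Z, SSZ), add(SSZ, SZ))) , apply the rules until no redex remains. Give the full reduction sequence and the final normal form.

  start: add(add(mul(Z, SSSZ), add(SZ, S^4(Z))), add(mul(Z, SSZ), add(SSZ, SZ)))
  step 1: add(add(Z, add(SZ, S^4(Z))), add(mul(Z, SSZ), add(SSZ, SZ)))
  step 2: add(add(SZ, S^4(Z)), add(mul(Z, SSZ), add(SSZ, SZ)))
  step 3: add(S(add(Z, S^4(Z))), add(mul(Z, SSZ), add(SSZ, SZ)))
  step 4: S(add(add(Z, S^4(Z)), add(mul(Z, SSZ), add(SSZ, SZ))))
  step 5: S(add(S^4(Z), add(mul(Z, SSZ), add(SSZ, SZ))))
  step 6: S(S(add(SSSZ, add(mul(Z, SSZ), add(SSZ, SZ)))))
  step 7: S(S(S(add(SSZ, add(mul(Z, SSZ), add(SSZ, SZ))))))
  step 8: S(S(S(S(add(SZ, add(mul(Z, SSZ), add(SSZ, SZ)))))))
  step 9: S(S(S(S(S(add(Z, add(mul(Z, SSZ), add(SSZ, SZ))))))))
  step 10: S(S(S(S(S(add(mul(Z, SSZ), add(SSZ, SZ)))))))
  step 11: S(S(S(S(S(add(Z, add(SSZ, SZ)))))))
  step 12: S(S(S(S(S(add(SSZ, SZ))))))
  step 13: S(S(S(S(S(S(add(SZ, SZ)))))))
  step 14: S(S(S(S(S(S(S(add(Z, SZ))))))))
  step 15: S^8(Z)

Answer: normal form = S^8(Z)  (in 15 steps)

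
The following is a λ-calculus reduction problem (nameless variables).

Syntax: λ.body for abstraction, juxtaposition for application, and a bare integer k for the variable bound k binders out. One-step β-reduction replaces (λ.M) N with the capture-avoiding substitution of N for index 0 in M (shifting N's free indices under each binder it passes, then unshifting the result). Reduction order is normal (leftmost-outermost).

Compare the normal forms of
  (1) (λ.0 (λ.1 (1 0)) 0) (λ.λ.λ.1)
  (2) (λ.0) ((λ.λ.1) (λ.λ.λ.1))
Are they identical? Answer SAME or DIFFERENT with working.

Answer: SAME — A ⇓ λ.λ.λ.λ.1, B ⇓ λ.λ.λ.λ.1

Working:
Term A:
  start: (λ.0 (λ.1 (1 0)) 0) (λ.λ.λ.1)
  step 1: (λ.λ.λ.1) (λ.(λ.λ.λ.1) ((λ.λ.λ.1) 0)) (λ.λ.λ.1)
  step 2: (λ.λ.1) (λ.λ.λ.1)
  step 3: λ.λ.λ.λ.1

Term B:
  start: (λ.0) ((λ.λ.1) (λ.λ.λ.1))
  step 1: (λ.λ.1) (λ.λ.λ.1)
  step 2: λ.λ.λ.λ.1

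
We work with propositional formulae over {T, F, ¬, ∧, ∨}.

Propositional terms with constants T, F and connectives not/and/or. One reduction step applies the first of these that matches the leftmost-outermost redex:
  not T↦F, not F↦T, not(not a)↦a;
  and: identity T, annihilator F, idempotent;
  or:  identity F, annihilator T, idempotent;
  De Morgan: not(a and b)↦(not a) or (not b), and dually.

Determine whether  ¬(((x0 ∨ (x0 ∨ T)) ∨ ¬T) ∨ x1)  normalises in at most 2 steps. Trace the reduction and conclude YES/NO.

  start: ¬(((x0 ∨ (x0 ∨ T)) ∨ ¬T) ∨ x1)
  →1  ¬((x0 ∨ (x0 ∨ T)) ∨ ¬T) ∧ ¬x1
  →2  (¬(x0 ∨ (x0 ∨ T)) ∧ ¬¬T) ∧ ¬x1

Answer: NO — after 2 steps the term is (¬(x0 ∨ (x0 ∨ T)) ∧ ¬¬T) ∧ ¬x1, not yet normal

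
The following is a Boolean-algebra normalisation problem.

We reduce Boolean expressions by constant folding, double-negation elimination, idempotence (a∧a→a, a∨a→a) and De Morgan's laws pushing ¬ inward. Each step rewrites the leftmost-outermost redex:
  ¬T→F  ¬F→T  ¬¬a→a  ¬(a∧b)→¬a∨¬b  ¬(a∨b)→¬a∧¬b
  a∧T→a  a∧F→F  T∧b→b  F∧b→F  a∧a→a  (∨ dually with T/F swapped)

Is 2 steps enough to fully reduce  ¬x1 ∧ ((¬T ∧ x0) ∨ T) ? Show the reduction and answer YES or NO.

Answer: YES — reaches normal form ¬x1 in 2 ≤ 2 steps

Derivation:
  start: ¬x1 ∧ ((¬T ∧ x0) ∨ T)
  →1  ¬x1 ∧ T
  →2  ¬x1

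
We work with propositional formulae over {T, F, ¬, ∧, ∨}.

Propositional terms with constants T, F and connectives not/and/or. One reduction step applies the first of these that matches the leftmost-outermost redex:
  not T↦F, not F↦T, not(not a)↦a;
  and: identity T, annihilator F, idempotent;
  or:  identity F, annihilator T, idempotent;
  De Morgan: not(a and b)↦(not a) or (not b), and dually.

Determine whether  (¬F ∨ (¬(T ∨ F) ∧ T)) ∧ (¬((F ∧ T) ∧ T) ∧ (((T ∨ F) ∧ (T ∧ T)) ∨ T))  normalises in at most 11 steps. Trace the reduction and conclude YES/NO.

  start: (¬F ∨ (¬(T ∨ F) ∧ T)) ∧ (¬((F ∧ T) ∧ T) ∧ (((T ∨ F) ∧ (T ∧ T)) ∨ T))
  →1  (T ∨ (¬(T ∨ F) ∧ T)) ∧ (¬((F ∧ T) ∧ T) ∧ (((T ∨ F) ∧ (T ∧ T)) ∨ T))
  →2  T ∧ (¬((F ∧ T) ∧ T) ∧ (((T ∨ F) ∧ (T ∧ T)) ∨ T))
  →3  ¬((F ∧ T) ∧ T) ∧ (((T ∨ F) ∧ (T ∧ T)) ∨ T)
  →4  (¬(F ∧ T) ∨ ¬T) ∧ (((T ∨ F) ∧ (T ∧ T)) ∨ T)
  →5  ((¬F ∨ ¬T) ∨ ¬T) ∧ (((T ∨ F) ∧ (T ∧ T)) ∨ T)
  →6  ((T ∨ ¬T) ∨ ¬T) ∧ (((T ∨ F) ∧ (T ∧ T)) ∨ T)
  →7  (T ∨ ¬T) ∧ (((T ∨ F) ∧ (T ∧ T)) ∨ T)
  →8  T ∧ (((T ∨ F) ∧ (T ∧ T)) ∨ T)
  →9  ((T ∨ F) ∧ (T ∧ T)) ∨ T
  →10  T

Answer: YES — reaches normal form T in 10 ≤ 11 steps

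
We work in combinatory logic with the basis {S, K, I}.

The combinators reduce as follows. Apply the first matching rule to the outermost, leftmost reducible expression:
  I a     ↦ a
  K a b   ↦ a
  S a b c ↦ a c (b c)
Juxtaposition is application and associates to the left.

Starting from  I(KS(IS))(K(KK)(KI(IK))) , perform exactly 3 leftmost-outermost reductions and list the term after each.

Answer: after 3 steps: S(KK)

Derivation:
  start: I(KS(IS))(K(KK)(KI(IK)))
  →1  KS(IS)(K(KK)(KI(IK)))
  →2  S(K(KK)(KI(IK)))
  →3  S(KK)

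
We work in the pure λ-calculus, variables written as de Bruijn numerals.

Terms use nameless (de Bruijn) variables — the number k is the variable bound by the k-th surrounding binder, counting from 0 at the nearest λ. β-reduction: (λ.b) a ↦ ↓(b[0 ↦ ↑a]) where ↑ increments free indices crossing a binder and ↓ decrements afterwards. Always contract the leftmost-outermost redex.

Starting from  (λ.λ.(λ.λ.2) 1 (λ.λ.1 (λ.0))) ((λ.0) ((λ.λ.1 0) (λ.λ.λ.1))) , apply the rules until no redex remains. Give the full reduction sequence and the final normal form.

  start: (λ.λ.(λ.λ.2) 1 (λ.λ.1 (λ.0))) ((λ.0) ((λ.λ.1 0) (λ.λ.λ.1)))
  step 1: λ.(λ.λ.2) ((λ.0) ((λ.λ.1 0) (λ.λ.λ.1))) (λ.λ.1 (λ.0))
  step 2: λ.(λ.1) (λ.λ.1 (λ.0))
  step 3: λ.0

Answer: normal form = λ.0  (in 3 steps)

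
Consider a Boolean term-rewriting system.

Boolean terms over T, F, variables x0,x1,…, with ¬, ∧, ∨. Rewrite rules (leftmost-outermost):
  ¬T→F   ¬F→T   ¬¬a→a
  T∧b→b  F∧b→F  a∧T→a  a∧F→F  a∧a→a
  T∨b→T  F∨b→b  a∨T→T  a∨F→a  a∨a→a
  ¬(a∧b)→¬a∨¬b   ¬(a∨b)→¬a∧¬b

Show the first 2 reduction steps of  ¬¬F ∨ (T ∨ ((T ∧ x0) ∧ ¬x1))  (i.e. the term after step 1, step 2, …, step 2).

Answer: after 2 steps: T ∨ ((T ∧ x0) ∧ ¬x1)

Reduction:
  start: ¬¬F ∨ (T ∨ ((T ∧ x0) ∧ ¬x1))
  →1  F ∨ (T ∨ ((T ∧ x0) ∧ ¬x1))
  →2  T ∨ ((T ∧ x0) ∧ ¬x1)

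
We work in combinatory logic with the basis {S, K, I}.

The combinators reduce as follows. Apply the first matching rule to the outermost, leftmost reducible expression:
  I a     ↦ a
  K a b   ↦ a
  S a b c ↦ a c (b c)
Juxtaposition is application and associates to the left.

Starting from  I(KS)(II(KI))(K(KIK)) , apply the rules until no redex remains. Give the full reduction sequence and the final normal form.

  start: I(KS)(II(KI))(K(KIK))
  [1] KS(II(KI))(K(KIK))
  [2] S(K(KIK))
  [3] S(KI)

Answer: normal form = S(KI)  (in 3 steps)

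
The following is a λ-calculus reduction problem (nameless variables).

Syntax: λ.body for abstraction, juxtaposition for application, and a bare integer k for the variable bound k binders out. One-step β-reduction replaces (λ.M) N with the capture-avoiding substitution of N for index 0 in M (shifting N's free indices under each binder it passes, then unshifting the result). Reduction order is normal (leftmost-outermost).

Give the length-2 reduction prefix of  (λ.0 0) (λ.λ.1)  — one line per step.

  start: (λ.0 0) (λ.λ.1)
  [1] (λ.λ.1) (λ.λ.1)
  [2] λ.λ.λ.1

Answer: after 2 steps: λ.λ.λ.1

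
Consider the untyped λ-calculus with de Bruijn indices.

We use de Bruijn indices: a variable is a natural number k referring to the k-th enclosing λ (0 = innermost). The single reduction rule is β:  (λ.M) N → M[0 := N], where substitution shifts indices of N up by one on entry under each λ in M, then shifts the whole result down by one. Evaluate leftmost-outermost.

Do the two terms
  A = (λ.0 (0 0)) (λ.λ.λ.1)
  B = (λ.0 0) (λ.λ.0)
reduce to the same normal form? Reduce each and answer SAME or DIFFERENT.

Answer: DIFFERENT — A ⇓ λ.λ.1, B ⇓ λ.0

Derivation:
Term A:
  start: (λ.0 (0 0)) (λ.λ.λ.1)
  →1  (λ.λ.λ.1) ((λ.λ.λ.1) (λ.λ.λ.1))
  →2  λ.λ.1

Term B:
  start: (λ.0 0) (λ.λ.0)
  →1  (λ.λ.0) (λ.λ.0)
  →2  λ.0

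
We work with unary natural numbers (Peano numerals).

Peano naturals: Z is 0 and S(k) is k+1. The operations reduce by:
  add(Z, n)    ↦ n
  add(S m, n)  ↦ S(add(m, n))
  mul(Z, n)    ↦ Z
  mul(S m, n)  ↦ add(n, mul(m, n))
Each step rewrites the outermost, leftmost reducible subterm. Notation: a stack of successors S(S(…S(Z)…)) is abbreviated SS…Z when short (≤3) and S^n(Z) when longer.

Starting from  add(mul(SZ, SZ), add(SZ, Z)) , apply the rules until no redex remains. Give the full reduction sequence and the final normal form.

Answer: normal form = SSZ  (in 8 steps)

Reduction:
  start: add(mul(SZ, SZ), add(SZ, Z))
  [1] add(add(SZ, mul(Z, SZ)), add(SZ, Z))
  [2] add(S(add(Z, mul(Z, SZ))), add(SZ, Z))
  [3] S(add(add(Z, mul(Z, SZ)), add(SZ, Z)))
  [4] S(add(mul(Z, SZ), add(SZ, Z)))
  [5] S(add(Z, add(SZ, Z)))
  [6] S(add(SZ, Z))
  [7] S(S(add(Z, Z)))
  [8] SSZ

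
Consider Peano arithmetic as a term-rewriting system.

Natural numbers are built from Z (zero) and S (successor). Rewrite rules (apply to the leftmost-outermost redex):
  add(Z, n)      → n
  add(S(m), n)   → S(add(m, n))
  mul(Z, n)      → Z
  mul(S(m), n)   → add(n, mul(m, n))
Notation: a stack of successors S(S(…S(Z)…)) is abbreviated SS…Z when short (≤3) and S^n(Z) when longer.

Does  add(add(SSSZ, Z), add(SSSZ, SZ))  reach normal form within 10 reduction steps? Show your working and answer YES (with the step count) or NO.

Answer: NO — after 10 steps the term is S(S(S(S(S(add(SZ, SZ)))))), not yet normal

Working:
  start: add(add(SSSZ, Z), add(SSSZ, SZ))
  step 1: add(S(add(SSZ, Z)), add(SSSZ, SZ))
  step 2: S(add(add(SSZ, Z), add(SSSZ, SZ)))
  step 3: S(add(S(add(SZ, Z)), add(SSSZ, SZ)))
  step 4: S(S(add(add(SZ, Z), add(SSSZ, SZ))))
  step 5: S(S(add(S(add(Z, Z)), add(SSSZ, SZ))))
  step 6: S(S(S(add(add(Z, Z), add(SSSZ, SZ)))))
  step 7: S(S(S(add(Z, add(SSSZ, SZ)))))
  step 8: S(S(S(add(SSSZ, SZ))))
  step 9: S(S(S(S(add(SSZ, SZ)))))
  step 10: S(S(S(S(S(add(SZ, SZ))))))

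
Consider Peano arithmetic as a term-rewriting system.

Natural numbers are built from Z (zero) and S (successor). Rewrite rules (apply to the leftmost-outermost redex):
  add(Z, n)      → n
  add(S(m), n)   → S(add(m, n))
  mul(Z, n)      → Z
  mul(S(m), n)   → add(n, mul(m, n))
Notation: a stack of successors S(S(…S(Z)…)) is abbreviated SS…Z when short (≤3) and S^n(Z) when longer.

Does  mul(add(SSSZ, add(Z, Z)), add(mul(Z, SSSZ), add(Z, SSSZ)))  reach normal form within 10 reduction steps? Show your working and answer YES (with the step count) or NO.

Answer: NO — after 10 steps the term is S(S(S(mul(S(add(SZ, add(Z, Z))), add(mul(Z, SSSZ), add(Z, SSSZ)))))), not yet normal

Derivation:
  start: mul(add(SSSZ, add(Z, Z)), add(mul(Z, SSSZ), add(Z, SSSZ)))
  step 1: mul(S(add(SSZ, add(Z, Z))), add(mul(Z, SSSZ), add(Z, SSSZ)))
  step 2: add(add(mul(Z, SSSZ), add(Z, SSSZ)), mul(add(SSZ, add(Z, Z)), add(mul(Z, SSSZ), add(Z, SSSZ))))
  step 3: add(add(Z, add(Z, SSSZ)), mul(add(SSZ, add(Z, Z)), add(mul(Z, SSSZ), add(Z, SSSZ))))
  step 4: add(add(Z, SSSZ), mul(add(SSZ, add(Z, Z)), add(mul(Z, SSSZ), add(Z, SSSZ))))
  step 5: add(SSSZ, mul(add(SSZ, add(Z, Z)), add(mul(Z, SSSZ), add(Z, SSSZ))))
  step 6: S(add(SSZ, mul(add(SSZ, add(Z, Z)), add(mul(Z, SSSZ), add(Z, SSSZ)))))
  step 7: S(S(add(SZ, mul(add(SSZ, add(Z, Z)), add(mul(Z, SSSZ), add(Z, SSSZ))))))
  step 8: S(S(S(add(Z, mul(add(SSZ, add(Z, Z)), add(mul(Z, SSSZ), add(Z, SSSZ)))))))
  step 9: S(S(S(mul(add(SSZ, add(Z, Z)), add(mul(Z, SSSZ), add(Z, SSSZ))))))
  step 10: S(S(S(mul(S(add(SZ, add(Z, Z))), add(mul(Z, SSSZ), add(Z, SSSZ))))))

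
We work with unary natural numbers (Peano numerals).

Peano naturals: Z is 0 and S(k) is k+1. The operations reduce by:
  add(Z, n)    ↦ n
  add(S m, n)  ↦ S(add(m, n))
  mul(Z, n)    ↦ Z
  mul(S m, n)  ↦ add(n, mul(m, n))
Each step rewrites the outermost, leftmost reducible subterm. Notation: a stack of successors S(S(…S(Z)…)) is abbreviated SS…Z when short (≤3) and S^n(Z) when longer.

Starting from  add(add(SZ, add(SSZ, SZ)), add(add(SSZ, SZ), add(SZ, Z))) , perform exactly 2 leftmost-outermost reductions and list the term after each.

  start: add(add(SZ, add(SSZ, SZ)), add(add(SSZ, SZ), add(SZ, Z)))
  step 1: add(S(add(Z, add(SSZ, SZ))), add(add(SSZ, SZ), add(SZ, Z)))
  step 2: S(add(add(Z, add(SSZ, SZ)), add(add(SSZ, SZ), add(SZ, Z))))

Answer: after 2 steps: S(add(add(Z, add(SSZ, SZ)), add(add(SSZ, SZ), add(SZ, Z))))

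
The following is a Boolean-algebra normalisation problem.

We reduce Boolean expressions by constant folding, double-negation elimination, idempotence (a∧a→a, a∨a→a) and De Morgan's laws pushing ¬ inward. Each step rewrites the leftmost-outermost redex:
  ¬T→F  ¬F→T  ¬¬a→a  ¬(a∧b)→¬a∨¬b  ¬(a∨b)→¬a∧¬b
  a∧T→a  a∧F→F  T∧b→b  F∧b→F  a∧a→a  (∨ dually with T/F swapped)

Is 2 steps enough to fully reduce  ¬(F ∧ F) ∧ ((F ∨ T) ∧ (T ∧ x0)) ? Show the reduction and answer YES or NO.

Answer: NO — after 2 steps the term is ¬F ∧ ((F ∨ T) ∧ (T ∧ x0)), not yet normal

Reduction:
  start: ¬(F ∧ F) ∧ ((F ∨ T) ∧ (T ∧ x0))
  →1  (¬F ∨ ¬F) ∧ ((F ∨ T) ∧ (T ∧ x0))
  →2  ¬F ∧ ((F ∨ T) ∧ (T ∧ x0))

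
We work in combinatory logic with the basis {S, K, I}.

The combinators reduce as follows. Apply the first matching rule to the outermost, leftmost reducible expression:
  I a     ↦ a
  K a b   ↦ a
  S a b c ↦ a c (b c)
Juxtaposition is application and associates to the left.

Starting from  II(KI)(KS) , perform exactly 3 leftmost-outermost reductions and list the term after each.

Answer: after 3 steps: I

Working:
  start: II(KI)(KS)
  [1] I(KI)(KS)
  [2] KI(KS)
  [3] I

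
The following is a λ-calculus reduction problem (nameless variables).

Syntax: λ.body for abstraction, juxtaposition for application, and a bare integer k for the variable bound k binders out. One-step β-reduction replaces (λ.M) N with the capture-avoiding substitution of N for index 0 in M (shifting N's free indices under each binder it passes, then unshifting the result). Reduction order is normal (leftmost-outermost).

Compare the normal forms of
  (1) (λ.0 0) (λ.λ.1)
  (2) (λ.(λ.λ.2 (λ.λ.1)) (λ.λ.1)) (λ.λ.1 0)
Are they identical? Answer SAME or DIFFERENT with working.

Term A:
  start: (λ.0 0) (λ.λ.1)
  step 1: (λ.λ.1) (λ.λ.1)
  step 2: λ.λ.λ.1

Term B:
  start: (λ.(λ.λ.2 (λ.λ.1)) (λ.λ.1)) (λ.λ.1 0)
  step 1: (λ.λ.(λ.λ.1 0) (λ.λ.1)) (λ.λ.1)
  step 2: λ.(λ.λ.1 0) (λ.λ.1)
  step 3: λ.λ.(λ.λ.1) 0
  step 4: λ.λ.λ.1

Answer: SAME — A ⇓ λ.λ.λ.1, B ⇓ λ.λ.λ.1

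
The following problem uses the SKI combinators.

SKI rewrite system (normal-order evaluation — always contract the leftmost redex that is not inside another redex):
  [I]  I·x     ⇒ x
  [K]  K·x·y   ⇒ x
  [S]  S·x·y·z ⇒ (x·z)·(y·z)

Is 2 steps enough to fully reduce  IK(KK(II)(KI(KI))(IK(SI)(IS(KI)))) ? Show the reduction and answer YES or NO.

Answer: NO — after 2 steps the term is K(K(KI(KI))(IK(SI)(IS(KI)))), not yet normal

Working:
  start: IK(KK(II)(KI(KI))(IK(SI)(IS(KI))))
  [1] K(KK(II)(KI(KI))(IK(SI)(IS(KI))))
  [2] K(K(KI(KI))(IK(SI)(IS(KI))))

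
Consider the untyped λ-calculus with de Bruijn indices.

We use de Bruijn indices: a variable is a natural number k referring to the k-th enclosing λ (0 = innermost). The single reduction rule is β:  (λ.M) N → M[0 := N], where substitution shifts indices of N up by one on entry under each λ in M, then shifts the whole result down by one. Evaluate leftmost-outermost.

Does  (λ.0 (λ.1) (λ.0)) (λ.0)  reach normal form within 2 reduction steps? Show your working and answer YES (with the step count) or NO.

Answer: NO — after 2 steps the term is (λ.λ.0) (λ.0), not yet normal

Working:
  start: (λ.0 (λ.1) (λ.0)) (λ.0)
  →1  (λ.0) (λ.λ.0) (λ.0)
  →2  (λ.λ.0) (λ.0)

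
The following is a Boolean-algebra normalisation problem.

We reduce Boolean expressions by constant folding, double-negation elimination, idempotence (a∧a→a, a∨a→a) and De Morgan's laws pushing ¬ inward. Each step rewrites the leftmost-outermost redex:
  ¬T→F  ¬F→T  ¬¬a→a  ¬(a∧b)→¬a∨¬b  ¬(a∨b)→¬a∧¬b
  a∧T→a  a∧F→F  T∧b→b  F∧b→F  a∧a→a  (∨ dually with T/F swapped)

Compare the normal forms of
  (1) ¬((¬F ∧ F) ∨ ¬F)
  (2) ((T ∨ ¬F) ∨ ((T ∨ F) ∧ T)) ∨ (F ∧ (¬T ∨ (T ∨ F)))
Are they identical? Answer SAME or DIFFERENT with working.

Answer: DIFFERENT — A ⇓ F, B ⇓ T

Reduction:
Term A:
  start: ¬((¬F ∧ F) ∨ ¬F)
  [1] ¬(¬F ∧ F) ∧ ¬¬F
  [2] (¬¬F ∨ ¬F) ∧ ¬¬F
  [3] (F ∨ ¬F) ∧ ¬¬F
  [4] ¬F ∧ ¬¬F
  [5] T ∧ ¬¬F
  [6] ¬¬F
  [7] F

Term B:
  start: ((T ∨ ¬F) ∨ ((T ∨ F) ∧ T)) ∨ (F ∧ (¬T ∨ (T ∨ F)))
  [1] (T ∨ ((T ∨ F) ∧ T)) ∨ (F ∧ (¬T ∨ (T ∨ F)))
  [2] T ∨ (F ∧ (¬T ∨ (T ∨ F)))
  [3] T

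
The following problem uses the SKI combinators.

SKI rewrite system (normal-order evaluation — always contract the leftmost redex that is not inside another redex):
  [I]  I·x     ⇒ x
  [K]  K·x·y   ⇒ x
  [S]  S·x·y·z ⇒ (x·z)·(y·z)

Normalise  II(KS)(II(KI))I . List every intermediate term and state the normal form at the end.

Answer: normal form = SI  (in 3 steps)

Working:
  start: II(KS)(II(KI))I
  [1] I(KS)(II(KI))I
  [2] KS(II(KI))I
  [3] SI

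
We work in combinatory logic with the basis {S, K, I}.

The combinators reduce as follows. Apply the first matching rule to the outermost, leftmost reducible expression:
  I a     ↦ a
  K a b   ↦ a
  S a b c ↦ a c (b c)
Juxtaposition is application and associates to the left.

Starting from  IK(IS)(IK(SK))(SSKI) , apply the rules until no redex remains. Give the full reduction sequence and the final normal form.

  start: IK(IS)(IK(SK))(SSKI)
  [1] K(IS)(IK(SK))(SSKI)
  [2] IS(SSKI)
  [3] S(SSKI)
  [4] S(SI(KI))

Answer: normal form = S(SI(KI))  (in 4 steps)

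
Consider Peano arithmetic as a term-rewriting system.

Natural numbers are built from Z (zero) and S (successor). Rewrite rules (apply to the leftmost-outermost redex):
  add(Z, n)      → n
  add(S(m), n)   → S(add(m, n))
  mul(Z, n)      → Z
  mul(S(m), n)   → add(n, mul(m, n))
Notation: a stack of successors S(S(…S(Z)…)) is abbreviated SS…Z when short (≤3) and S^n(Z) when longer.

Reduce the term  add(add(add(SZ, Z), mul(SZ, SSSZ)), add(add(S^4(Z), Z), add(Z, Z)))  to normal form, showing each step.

  start: add(add(add(SZ, Z), mul(SZ, SSSZ)), add(add(S^4(Z), Z), add(Z, Z)))
  [1] add(add(S(add(Z, Z)), mul(SZ, SSSZ)), add(add(S^4(Z), Z), add(Z, Z)))
  [2] add(S(add(add(Z, Z), mul(SZ, SSSZ))), add(add(S^4(Z), Z), add(Z, Z)))
  [3] S(add(add(add(Z, Z), mul(SZ, SSSZ)), add(add(S^4(Z), Z), add(Z, Z))))
  [4] S(add(add(Z, mul(SZ, SSSZ)), add(add(S^4(Z), Z), add(Z, Z))))
  [5] S(add(mul(SZ, SSSZ), add(add(S^4(Z), Z), add(Z, Z))))
  [6] S(add(add(SSSZ, mul(Z, SSSZ)), add(add(S^4(Z), Z), add(Z, Z))))
  [7] S(add(S(add(SSZ, mul(Z, SSSZ))), add(add(S^4(Z), Z), add(Z, Z))))
  [8] S(S(add(add(SSZ, mul(Z, SSSZ)), add(add(S^4(Z), Z), add(Z, Z)))))
  [9] S(S(add(S(add(SZ, mul(Z, SSSZ))), add(add(S^4(Z), Z), add(Z, Z)))))
  [10] S(S(S(add(add(SZ, mul(Z, SSSZ)), add(add(S^4(Z), Z), add(Z, Z))))))
  [11] S(S(S(add(S(add(Z, mul(Z, SSSZ))), add(add(S^4(Z), Z), add(Z, Z))))))
  [12] S(S(S(S(add(add(Z, mul(Z, SSSZ)), add(add(S^4(Z), Z), add(Z, Z)))))))
  [13] S(S(S(S(add(mul(Z, SSSZ), add(add(S^4(Z), Z), add(Z, Z)))))))
  [14] S(S(S(S(add(Z, add(add(S^4(Z), Z), add(Z, Z)))))))
  [15] S(S(S(S(add(add(S^4(Z), Z), add(Z, Z))))))
  [16] S(S(S(S(add(S(add(SSSZ, Z)), add(Z, Z))))))
  [17] S(S(S(S(S(add(add(SSSZ, Z), add(Z, Z)))))))
  [18] S(S(S(S(S(add(S(add(SSZ, Z)), add(Z, Z)))))))
  [19] S(S(S(S(S(S(add(add(SSZ, Z), add(Z, Z))))))))
  [20] S(S(S(S(S(S(add(S(add(SZ, Z)), add(Z, Z))))))))
  [21] S(S(S(S(S(S(S(add(add(SZ, Z), add(Z, Z)))))))))
  [22] S(S(S(S(S(S(S(add(S(add(Z, Z)), add(Z, Z)))))))))
  [23] S(S(S(S(S(S(S(S(add(add(Z, Z), add(Z, Z))))))))))
  [24] S(S(S(S(S(S(S(S(add(Z, add(Z, Z))))))))))
  [25] S(S(S(S(S(S(S(S(add(Z, Z)))))))))
  [26] S^8(Z)

Answer: normal form = S^8(Z)  (in 26 steps)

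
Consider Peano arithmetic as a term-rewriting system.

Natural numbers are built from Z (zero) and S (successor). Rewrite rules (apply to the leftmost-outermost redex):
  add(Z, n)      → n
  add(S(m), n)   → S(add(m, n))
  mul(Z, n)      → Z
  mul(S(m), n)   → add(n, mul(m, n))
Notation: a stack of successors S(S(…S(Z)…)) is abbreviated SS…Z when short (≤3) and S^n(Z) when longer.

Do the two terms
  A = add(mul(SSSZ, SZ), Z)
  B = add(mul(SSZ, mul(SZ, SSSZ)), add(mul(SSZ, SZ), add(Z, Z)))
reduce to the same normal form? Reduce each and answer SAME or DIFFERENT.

Answer: DIFFERENT — A ⇓ SSSZ, B ⇓ S^8(Z)

Working:
Term A:
  start: add(mul(SSSZ, SZ), Z)
  [1] add(add(SZ, mul(SSZ, SZ)), Z)
  [2] add(S(add(Z, mul(SSZ, SZ))), Z)
  [3] S(add(add(Z, mul(SSZ, SZ)), Z))
  [4] S(add(mul(SSZ, SZ), Z))
  [5] S(add(add(SZ, mul(SZ, SZ)), Z))
  [6] S(add(S(add(Z, mul(SZ, SZ))), Z))
  [7] S(S(add(add(Z, mul(SZ, SZ)), Z)))
  [8] S(S(add(mul(SZ, SZ), Z)))
  [9] S(S(add(add(SZ, mul(Z, SZ)), Z)))
  [10] S(S(add(S(add(Z, mul(Z, SZ))), Z)))
  [11] S(S(S(add(add(Z, mul(Z, SZ)), Z))))
  [12] S(S(S(add(mul(Z, SZ), Z))))
  [13] S(S(S(add(Z, Z))))
  [14] SSSZ

Term B:
  start: add(mul(SSZ, mul(SZ, SSSZ)), add(mul(SSZ, SZ), add(Z, Z)))
  [1] add(add(mul(SZ, SSSZ), mul(SZ, mul(SZ, SSSZ))), add(mul(SSZ, SZ), add(Z, Z)))
  [2] add(add(add(SSSZ, mul(Z, SSSZ)), mul(SZ, mul(SZ, SSSZ))), add(mul(SSZ, SZ), add(Z, Z)))
  [3] add(add(S(add(SSZ, mul(Z, SSSZ))), mul(SZ, mul(SZ, SSSZ))), add(mul(SSZ, SZ), add(Z, Z)))
  [4] add(S(add(add(SSZ, mul(Z, SSSZ)), mul(SZ, mul(SZ, SSSZ)))), add(mul(SSZ, SZ), add(Z, Z)))
  [5] S(add(add(add(SSZ, mul(Z, SSSZ)), mul(SZ, mul(SZ, SSSZ))), add(mul(SSZ, SZ), add(Z, Z))))
  [6] S(add(add(S(add(SZ, mul(Z, SSSZ))), mul(SZ, mul(SZ, SSSZ))), add(mul(SSZ, SZ), add(Z, Z))))
  [7] S(add(S(add(add(SZ, mul(Z, SSSZ)), mul(SZ, mul(SZ, SSSZ)))), add(mul(SSZ, SZ), add(Z, Z))))
  [8] S(S(add(add(add(SZ, mul(Z, SSSZ)), mul(SZ, mul(SZ, SSSZ))), add(mul(SSZ, SZ), add(Z, Z)))))
  [9] S(S(add(add(S(add(Z, mul(Z, SSSZ))), mul(SZ, mul(SZ, SSSZ))), add(mul(SSZ, SZ), add(Z, Z)))))
  [10] S(S(add(S(add(add(Z, mul(Z, SSSZ)), mul(SZ, mul(SZ, SSSZ)))), add(mul(SSZ, SZ), add(Z, Z)))))
  [11] S(S(S(add(add(add(Z, mul(Z, SSSZ)), mul(SZ, mul(SZ, SSSZ))), add(mul(SSZ, SZ), add(Z, Z))))))
  [12] S(S(S(add(add(mul(Z, SSSZ), mul(SZ, mul(SZ, SSSZ))), add(mul(SSZ, SZ), add(Z, Z))))))
  [13] S(S(S(add(add(Z, mul(SZ, mul(SZ, SSSZ))), add(mul(SSZ, SZ), add(Z, Z))))))
  [14] S(S(S(add(mul(SZ, mul(SZ, SSSZ)), add(mul(SSZ, SZ), add(Z, Z))))))
  [15] S(S(S(add(add(mul(SZ, SSSZ), mul(Z, mul(SZ, SSSZ))), add(mul(SSZ, SZ), add(Z, Z))))))
  [16] S(S(S(add(add(add(SSSZ, mul(Z, SSSZ)), mul(Z, mul(SZ, SSSZ))), add(mul(SSZ, SZ), add(Z, Z))))))
  [17] S(S(S(add(add(S(add(SSZ, mul(Z, SSSZ))), mul(Z, mul(SZ, SSSZ))), add(mul(SSZ, SZ), add(Z, Z))))))
  [18] S(S(S(add(S(add(add(SSZ, mul(Z, SSSZ)), mul(Z, mul(SZ, SSSZ)))), add(mul(SSZ, SZ), add(Z, Z))))))
  [19] S(S(S(S(add(add(add(SSZ, mul(Z, SSSZ)), mul(Z, mul(SZ, SSSZ))), add(mul(SSZ, SZ), add(Z, Z)))))))
  [20] S(S(S(S(add(add(S(add(SZ, mul(Z, SSSZ))), mul(Z, mul(SZ, SSSZ))), add(mul(SSZ, SZ), add(Z, Z)))))))
  [21] S(S(S(S(add(S(add(add(SZ, mul(Z, SSSZ)), mul(Z, mul(SZ, SSSZ)))), add(mul(SSZ, SZ), add(Z, Z)))))))
  [22] S(S(S(S(S(add(add(add(SZ, mul(Z, SSSZ)), mul(Z, mul(SZ, SSSZ))), add(mul(SSZ, SZ), add(Z, Z))))))))
  [23] S(S(S(S(S(add(add(S(add(Z, mul(Z, SSSZ))), mul(Z, mul(SZ, SSSZ))), add(mul(SSZ, SZ), add(Z, Z))))))))
  [24] S(S(S(S(S(add(S(add(add(Z, mul(Z, SSSZ)), mul(Z, mul(SZ, SSSZ)))), add(mul(SSZ, SZ), add(Z, Z))))))))
  [25] S(S(S(S(S(S(add(add(add(Z, mul(Z, SSSZ)), mul(Z, mul(SZ, SSSZ))), add(mul(SSZ, SZ), add(Z, Z)))))))))
  [26] S(S(S(S(S(S(add(add(mul(Z, SSSZ), mul(Z, mul(SZ, SSSZ))), add(mul(SSZ, SZ), add(Z, Z)))))))))
  [27] S(S(S(S(S(S(add(add(Z, mul(Z, mul(SZ, SSSZ))), add(mul(SSZ, SZ), add(Z, Z)))))))))
  [28] S(S(S(S(S(S(add(mul(Z, mul(SZ, SSSZ)), add(mul(SSZ, SZ), add(Z, Z)))))))))
  [29] S(S(S(S(S(S(add(Z, add(mul(SSZ, SZ), add(Z, Z)))))))))
  [30] S(S(S(S(S(S(add(mul(SSZ, SZ), add(Z, Z))))))))
  [31] S(S(S(S(S(S(add(add(SZ, mul(SZ, SZ)), add(Z, Z))))))))
  [32] S(S(S(S(S(S(add(S(add(Z, mul(SZ, SZ))), add(Z, Z))))))))
  [33] S(S(S(S(S(S(S(add(add(Z, mul(SZ, SZ)), add(Z, Z)))))))))
  [34] S(S(S(S(S(S(S(add(mul(SZ, SZ), add(Z, Z)))))))))
  [35] S(S(S(S(S(S(S(add(add(SZ, mul(Z, SZ)), add(Z, Z)))))))))
  [36] S(S(S(S(S(S(S(add(S(add(Z, mul(Z, SZ))), add(Z, Z)))))))))
  [37] S(S(S(S(S(S(S(S(add(add(Z, mul(Z, SZ)), add(Z, Z))))))))))
  [38] S(S(S(S(S(S(S(S(add(mul(Z, SZ), add(Z, Z))))))))))
  [39] S(S(S(S(S(S(S(S(add(Z, add(Z, Z))))))))))
  [40] S(S(S(S(S(S(S(S(add(Z, Z)))))))))
  [41] S^8(Z)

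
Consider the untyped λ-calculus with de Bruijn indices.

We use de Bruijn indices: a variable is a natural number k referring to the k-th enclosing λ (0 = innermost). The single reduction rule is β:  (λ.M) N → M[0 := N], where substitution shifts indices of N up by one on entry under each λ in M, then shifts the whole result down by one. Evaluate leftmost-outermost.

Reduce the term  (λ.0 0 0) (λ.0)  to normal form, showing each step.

  start: (λ.0 0 0) (λ.0)
  [1] (λ.0) (λ.0) (λ.0)
  [2] (λ.0) (λ.0)
  [3] λ.0

Answer: normal form = λ.0  (in 3 steps)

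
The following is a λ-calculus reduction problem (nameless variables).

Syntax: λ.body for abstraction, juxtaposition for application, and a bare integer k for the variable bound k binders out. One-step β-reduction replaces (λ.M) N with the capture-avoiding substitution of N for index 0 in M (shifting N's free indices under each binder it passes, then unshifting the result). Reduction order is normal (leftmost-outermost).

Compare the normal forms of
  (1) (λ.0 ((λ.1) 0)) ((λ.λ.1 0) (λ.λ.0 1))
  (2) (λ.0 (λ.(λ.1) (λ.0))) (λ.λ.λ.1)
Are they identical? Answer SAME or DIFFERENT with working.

Term A:
  start: (λ.0 ((λ.1) 0)) ((λ.λ.1 0) (λ.λ.0 1))
  →1  (λ.λ.1 0) (λ.λ.0 1) ((λ.(λ.λ.1 0) (λ.λ.0 1)) ((λ.λ.1 0) (λ.λ.0 1)))
  →2  (λ.(λ.λ.0 1) 0) ((λ.(λ.λ.1 0) (λ.λ.0 1)) ((λ.λ.1 0) (λ.λ.0 1)))
  →3  (λ.λ.0 1) ((λ.(λ.λ.1 0) (λ.λ.0 1)) ((λ.λ.1 0) (λ.λ.0 1)))
  →4  λ.0 ((λ.(λ.λ.1 0) (λ.λ.0 1)) ((λ.λ.1 0) (λ.λ.0 1)))
  →5  λ.0 ((λ.λ.1 0) (λ.λ.0 1))
  →6  λ.0 (λ.(λ.λ.0 1) 0)
  →7  λ.0 (λ.λ.0 1)

Term B:
  start: (λ.0 (λ.(λ.1) (λ.0))) (λ.λ.λ.1)
  →1  (λ.λ.λ.1) (λ.(λ.1) (λ.0))
  →2  λ.λ.1

Answer: DIFFERENT — A ⇓ λ.0 (λ.λ.0 1), B ⇓ λ.λ.1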